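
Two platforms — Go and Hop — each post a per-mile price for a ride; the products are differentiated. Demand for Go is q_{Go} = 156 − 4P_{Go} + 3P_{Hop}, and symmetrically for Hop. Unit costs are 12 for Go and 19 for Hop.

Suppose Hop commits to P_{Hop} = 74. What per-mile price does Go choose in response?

53.25

Go's profit: π = (P_{Go} − 12)(156 − 4P_{Go} + 3P_{Hop}).
∂π/∂P_{Go} = 204 − 8P_{Go} + 3P_{Hop} = 0 ⇒ P_{Go} = 25.5 + 0.375P_{Hop}.
At P_{Hop} = 74: P_{Go} = 25.5 + 0.375·74 = 53.25.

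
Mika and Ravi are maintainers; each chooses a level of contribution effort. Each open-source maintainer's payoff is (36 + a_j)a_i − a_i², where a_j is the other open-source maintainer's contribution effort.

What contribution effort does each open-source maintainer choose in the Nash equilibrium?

36

Mika's payoff is (36 + a_R)a_M − a_M².
∂π/∂a_M = 36 + a_R − 2a_M = 0, so a_M = 18 + 0.5a_R.
The game is symmetric, so in equilibrium a_R = a_M: the reaction function gives 0.5a_M = 18, hence a_M = 36.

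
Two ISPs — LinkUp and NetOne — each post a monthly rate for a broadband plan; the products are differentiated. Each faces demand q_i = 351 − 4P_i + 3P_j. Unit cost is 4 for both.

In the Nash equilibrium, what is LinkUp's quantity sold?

LinkUp's profit: π = (P_{LinkUp} − 4)(351 − 4P_{LinkUp} + 3P_{NetOne}).
∂π/∂P_{LinkUp} = 367 − 8P_{LinkUp} + 3P_{NetOne} = 0 ⇒ P_{LinkUp} = 45.875 + 0.375P_{NetOne}.
By symmetry P_{NetOne} = P_{LinkUp}; substituting into the reaction function, 0.625P_{LinkUp} = 45.875 and P_{LinkUp} = 73.4.
q_{LinkUp} = 351 − 4·73.4 + 3·73.4 = 277.6.

277.6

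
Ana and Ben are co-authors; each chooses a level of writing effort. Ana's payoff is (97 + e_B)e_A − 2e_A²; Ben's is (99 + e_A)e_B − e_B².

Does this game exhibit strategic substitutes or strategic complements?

Expanding Ana's payoff: 97e_A + e_Be_A − 2e_A².
∂π/∂e_A = 97 + e_B − 4e_A = 0, so e_A = 24.25 + 0.25e_B.
The best-response slope de_A/de_B = 0.25 > 0: the reaction function is upward-sloping, so the choices are strategic complements.

strategic complements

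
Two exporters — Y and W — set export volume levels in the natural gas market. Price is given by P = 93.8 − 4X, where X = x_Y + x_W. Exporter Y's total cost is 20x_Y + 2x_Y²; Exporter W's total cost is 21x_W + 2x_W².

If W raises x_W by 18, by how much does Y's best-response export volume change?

-6

Exporter Y's profit: π = x_Y(93.8 − 4(x_Y + x_W)) − 20x_Y − 2x_Y².
∂π/∂x_Y = 73.8 − 12x_Y − 4x_W = 0, so x_Y = 6.15 − (1/3)x_W.
The reaction-function slope is −1/3, so an 18-unit rise in x_W moves x_Y by −1/3 × 18 = −6. Y's best response falls — the actions are strategic substitutes.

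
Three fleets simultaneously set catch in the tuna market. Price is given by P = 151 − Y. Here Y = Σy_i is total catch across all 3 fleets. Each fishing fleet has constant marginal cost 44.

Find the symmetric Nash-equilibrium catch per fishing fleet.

26.75

A representative fishing fleet's profit is π_i = y_i(151 − Y) − 44y_i, with Y = y_i + Σ_{j≠i} y_j.
First-order condition: 107 − 2y_i − Σ_{j≠i} y_j = 0.
With identical fishing fleets, set every y_j = y: then 107 − 2y − 2y = 0, i.e. y = 107/4 = 26.75.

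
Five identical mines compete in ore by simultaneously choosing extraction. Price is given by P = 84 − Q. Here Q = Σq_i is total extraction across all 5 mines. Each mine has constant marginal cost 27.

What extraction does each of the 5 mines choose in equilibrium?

A representative mine's profit is π_i = q_i(84 − Q) − 27q_i, with Q = q_i + Σ_{j≠i} q_j.
First-order condition: 57 − 2q_i − Σ_{j≠i} q_j = 0.
Imposing symmetry (q_j = q for all j) turns Σ_{j≠i} q_j into 4q, so 57 = 6q and q = 9.5.

9.5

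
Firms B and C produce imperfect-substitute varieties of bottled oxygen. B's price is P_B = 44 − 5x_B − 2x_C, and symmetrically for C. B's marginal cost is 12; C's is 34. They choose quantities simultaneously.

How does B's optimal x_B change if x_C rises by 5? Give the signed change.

-1

Firm B's profit: π = x_B(44 − 5x_B − 2x_C) − 12x_B.
∂π/∂x_B = 32 − 10x_B − 2x_C = 0 ⇒ x_B = 3.2 − 0.2x_C.
The reaction-function slope is −0.2, so a 5-unit rise in x_C moves x_B by −0.2 × 5 = −1. B's best response falls — the actions are strategic substitutes.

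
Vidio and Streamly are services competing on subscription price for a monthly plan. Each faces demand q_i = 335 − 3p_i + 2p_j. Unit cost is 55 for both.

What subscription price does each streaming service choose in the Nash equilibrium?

Vidio's profit: π = (p_{Vidio} − 55)(335 − 3p_{Vidio} + 2p_{Streamly}).
∂π/∂p_{Vidio} = 500 − 6p_{Vidio} + 2p_{Streamly} = 0 ⇒ p_{Vidio} = 250/3 + (1/3)p_{Streamly}.
The game is symmetric, so in equilibrium p_{Streamly} = p_{Vidio}: the reaction function gives (2/3)p_{Vidio} = 250/3, hence p_{Vidio} = 125.

125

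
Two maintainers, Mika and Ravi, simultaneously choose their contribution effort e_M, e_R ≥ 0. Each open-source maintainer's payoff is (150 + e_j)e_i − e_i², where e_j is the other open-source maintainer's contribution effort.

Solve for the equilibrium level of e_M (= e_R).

Mika's payoff is (150 + e_R)e_M − e_M².
∂π/∂e_M = 150 + e_R − 2e_M = 0, so e_M = 75 + 0.5e_R.
By symmetry e_R = e_M; substituting into the reaction function, 0.5e_M = 75 and e_M = 150.

150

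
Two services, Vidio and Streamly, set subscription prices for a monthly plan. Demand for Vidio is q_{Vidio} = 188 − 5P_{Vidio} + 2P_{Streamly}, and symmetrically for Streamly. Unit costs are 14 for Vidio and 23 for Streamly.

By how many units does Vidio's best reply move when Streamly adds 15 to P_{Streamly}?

3

Vidio's profit: π = (P_{Vidio} − 14)(188 − 5P_{Vidio} + 2P_{Streamly}).
∂π/∂P_{Vidio} = 258 − 10P_{Vidio} + 2P_{Streamly} = 0 ⇒ P_{Vidio} = 25.8 + 0.2P_{Streamly}.
The reaction-function slope is 0.2, so a 15-unit rise in P_{Streamly} moves P_{Vidio} by 0.2 × 15 = 3. Vidio's best response rises — the actions are strategic complements.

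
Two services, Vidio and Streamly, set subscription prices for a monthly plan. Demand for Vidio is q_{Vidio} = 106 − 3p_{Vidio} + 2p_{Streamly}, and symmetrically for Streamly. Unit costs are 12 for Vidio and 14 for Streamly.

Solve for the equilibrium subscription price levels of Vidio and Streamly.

35.875, 36.625

Vidio's profit: π = (p_{Vidio} − 12)(106 − 3p_{Vidio} + 2p_{Streamly}).
∂π/∂p_{Vidio} = 142 − 6p_{Vidio} + 2p_{Streamly} = 0 ⇒ p_{Vidio} = 71/3 + (1/3)p_{Streamly}.
Similarly p_{Streamly} = 74/3 + (1/3)p_{Vidio}.
Plugging p_{Streamly} into Vidio's best response: p_{Vidio} = 71/3 + (1/3)(74/3 + (1/3)p_{Vidio}) ⇒ (8/9)p_{Vidio} = 287/9, so p_{Vidio} = 35.875.
Then p_{Streamly} = 74/3 + (1/3)·35.875 = 36.625.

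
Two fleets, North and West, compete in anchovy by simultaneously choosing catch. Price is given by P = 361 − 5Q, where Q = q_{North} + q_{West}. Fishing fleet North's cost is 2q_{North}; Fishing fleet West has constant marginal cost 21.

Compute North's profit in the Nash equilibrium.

Fishing fleet North's profit: π = q_{North}(361 − 5(q_{North} + q_{West})) − 2q_{North}.
∂π/∂q_{North} = 359 − 10q_{North} − 5q_{West} = 0, so q_{North} = 35.9 − 0.5q_{West}.
By the same steps for West: q_{West} = 34 − 0.5q_{North}.
Plugging q_{West} into North's best response: q_{North} = 35.9 − 0.5(34 − 0.5q_{North}) ⇒ 0.75q_{North} = 18.9, so q_{North} = 25.2.
Then q_{West} = 34 − 0.5·25.2 = 21.4.
Price P = 361 − 5·46.6 = 128.
North's profit: (128 − 2)·25.2 = 3175.2.

3175.2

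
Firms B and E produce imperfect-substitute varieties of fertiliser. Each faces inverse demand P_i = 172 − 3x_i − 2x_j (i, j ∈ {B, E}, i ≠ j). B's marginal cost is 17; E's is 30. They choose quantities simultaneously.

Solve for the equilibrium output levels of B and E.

20.1875, 16.9375

Firm B's profit: π = x_B(172 − 3x_B − 2x_E) − 17x_B.
∂π/∂x_B = 155 − 6x_B − 2x_E = 0 ⇒ x_B = 155/6 − (1/3)x_E.
Similarly x_E = 71/3 − (1/3)x_B.
Solving the two reaction functions simultaneously: (1 − (−1/3)(−1/3))x_B = 155/6 − (1/3)·(71/3), so (8/9)x_B = 323/18 and x_B = 20.1875.
Then x_E = 71/3 − (1/3)·20.1875 = 16.9375.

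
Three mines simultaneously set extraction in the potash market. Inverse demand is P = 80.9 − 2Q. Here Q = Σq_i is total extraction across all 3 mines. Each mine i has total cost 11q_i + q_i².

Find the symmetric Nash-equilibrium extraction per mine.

6.99

A representative mine's profit is π_i = q_i(80.9 − 2Q) − 11q_i − q_i², with Q = q_i + Σ_{j≠i} q_j.
First-order condition: 69.9 − 6q_i − 2Σ_{j≠i} q_j = 0.
With identical mines, set every q_j = q: then 69.9 − 6q − 4q = 0, i.e. q = 69.9/10 = 6.99.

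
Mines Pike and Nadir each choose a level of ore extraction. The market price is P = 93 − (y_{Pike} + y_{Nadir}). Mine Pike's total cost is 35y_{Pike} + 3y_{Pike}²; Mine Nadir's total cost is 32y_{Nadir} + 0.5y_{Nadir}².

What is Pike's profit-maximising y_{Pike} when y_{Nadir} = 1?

Mine Pike's profit: π = y_{Pike}(93 − (y_{Pike} + y_{Nadir})) − 35y_{Pike} − 3y_{Pike}².
∂π/∂y_{Pike} = 58 − 8y_{Pike} − y_{Nadir} = 0, so y_{Pike} = 7.25 − 0.125y_{Nadir}.
At y_{Nadir} = 1: y_{Pike} = 7.25 − 0.125·1 = 7.125.

7.125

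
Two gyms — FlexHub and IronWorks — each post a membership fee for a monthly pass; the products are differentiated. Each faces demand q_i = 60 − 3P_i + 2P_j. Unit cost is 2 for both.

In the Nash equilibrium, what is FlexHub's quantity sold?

43.5

FlexHub's profit: π = (P_{FlexHub} − 2)(60 − 3P_{FlexHub} + 2P_{IronWorks}).
∂π/∂P_{FlexHub} = 66 − 6P_{FlexHub} + 2P_{IronWorks} = 0 ⇒ P_{FlexHub} = 11 + (1/3)P_{IronWorks}.
Setting P_{FlexHub} = P_{IronWorks} in the reaction function: P_{FlexHub} = 11 + (1/3)P_{FlexHub}, so P_{FlexHub} = 11 / (2/3) = 16.5.
q_{FlexHub} = 60 − 3·16.5 + 2·16.5 = 43.5.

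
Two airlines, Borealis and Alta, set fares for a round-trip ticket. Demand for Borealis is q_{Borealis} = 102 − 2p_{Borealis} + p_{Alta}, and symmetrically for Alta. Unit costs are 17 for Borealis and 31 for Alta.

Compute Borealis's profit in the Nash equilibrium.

1824.08

Borealis's profit: π = (p_{Borealis} − 17)(102 − 2p_{Borealis} + p_{Alta}).
∂π/∂p_{Borealis} = 136 − 4p_{Borealis} + p_{Alta} = 0 ⇒ p_{Borealis} = 34 + 0.25p_{Alta}.
Similarly p_{Alta} = 41 + 0.25p_{Borealis}.
Substituting the second reaction function into the first: p_{Borealis} = 34 + 0.25(41 + 0.25p_{Borealis}), which gives 0.9375p_{Borealis} = 44.25 ⇒ p_{Borealis} = 47.2.
Then p_{Alta} = 41 + 0.25·47.2 = 52.8.
q_{Borealis} = 102 − 2·47.2 + 52.8 = 60.4.
Profit = (47.2 − 17)·60.4 = 1824.08.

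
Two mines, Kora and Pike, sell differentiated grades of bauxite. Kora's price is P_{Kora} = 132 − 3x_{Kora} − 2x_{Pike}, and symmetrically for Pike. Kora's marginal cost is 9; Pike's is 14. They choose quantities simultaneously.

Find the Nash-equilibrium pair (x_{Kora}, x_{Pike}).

15.6875, 14.4375

Mine Kora's profit: π = x_{Kora}(132 − 3x_{Kora} − 2x_{Pike}) − 9x_{Kora}.
∂π/∂x_{Kora} = 123 − 6x_{Kora} − 2x_{Pike} = 0 ⇒ x_{Kora} = 20.5 − (1/3)x_{Pike}.
Similarly x_{Pike} = 59/3 − (1/3)x_{Kora}.
Substituting the second reaction function into the first: x_{Kora} = 20.5 − (1/3)(59/3 − (1/3)x_{Kora}), which gives (8/9)x_{Kora} = 251/18 ⇒ x_{Kora} = 15.6875.
Then x_{Pike} = 59/3 − (1/3)·15.6875 = 14.4375.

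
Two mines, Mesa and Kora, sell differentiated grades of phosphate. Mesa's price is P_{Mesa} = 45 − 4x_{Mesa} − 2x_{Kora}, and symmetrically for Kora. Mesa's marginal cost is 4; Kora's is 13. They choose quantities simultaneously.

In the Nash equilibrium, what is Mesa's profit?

77.44

Mine Mesa's profit: π = x_{Mesa}(45 − 4x_{Mesa} − 2x_{Kora}) − 4x_{Mesa}.
∂π/∂x_{Mesa} = 41 − 8x_{Mesa} − 2x_{Kora} = 0 ⇒ x_{Mesa} = 5.125 − 0.25x_{Kora}.
Similarly x_{Kora} = 4 − 0.25x_{Mesa}.
Solving the two reaction functions simultaneously: (1 − (−0.25)(−0.25))x_{Mesa} = 5.125 − 0.25·4, so 0.9375x_{Mesa} = 4.125 and x_{Mesa} = 4.4.
Then x_{Kora} = 4 − 0.25·4.4 = 2.9.
P_{Mesa} = 45 − 4·4.4 − 2·2.9 = 21.6.
Profit = (21.6 − 4)·4.4 = 77.44.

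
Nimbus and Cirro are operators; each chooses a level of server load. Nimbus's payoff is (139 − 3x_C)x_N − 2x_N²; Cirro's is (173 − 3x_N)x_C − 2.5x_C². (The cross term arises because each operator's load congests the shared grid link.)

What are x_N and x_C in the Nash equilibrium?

16, 25

Expanding Nimbus's payoff: 139x_N − 3x_Cx_N − 2x_N².
∂π/∂x_N = 139 − 3x_C − 4x_N = 0, so x_N = 34.75 − 0.75x_C.
Likewise for Cirro: x_C = 34.6 − 0.6x_N.
Substituting the second reaction function into the first: x_N = 34.75 − 0.75(34.6 − 0.6x_N), which gives 0.55x_N = 8.8 ⇒ x_N = 16.
Then x_C = 34.6 − 0.6·16 = 25.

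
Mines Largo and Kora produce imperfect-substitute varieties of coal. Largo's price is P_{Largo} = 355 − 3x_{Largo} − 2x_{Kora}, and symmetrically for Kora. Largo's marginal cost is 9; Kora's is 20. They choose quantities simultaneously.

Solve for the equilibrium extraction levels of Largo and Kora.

Mine Largo's profit: π = x_{Largo}(355 − 3x_{Largo} − 2x_{Kora}) − 9x_{Largo}.
∂π/∂x_{Largo} = 346 − 6x_{Largo} − 2x_{Kora} = 0 ⇒ x_{Largo} = 173/3 − (1/3)x_{Kora}.
Similarly x_{Kora} = 335/6 − (1/3)x_{Largo}.
Solving the two reaction functions simultaneously: (1 − (−1/3)(−1/3))x_{Largo} = 173/3 − (1/3)·(335/6), so (8/9)x_{Largo} = 703/18 and x_{Largo} = 43.9375.
Then x_{Kora} = 335/6 − (1/3)·43.9375 = 41.1875.

43.9375, 41.1875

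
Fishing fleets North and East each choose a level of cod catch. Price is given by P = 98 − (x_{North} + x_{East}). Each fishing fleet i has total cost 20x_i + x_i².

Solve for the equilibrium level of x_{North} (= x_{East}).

Fishing fleet North's profit: π = x_{North}(98 − (x_{North} + x_{East})) − 20x_{North} − x_{North}².
∂π/∂x_{North} = 78 − 4x_{North} − x_{East} = 0, so x_{North} = 19.5 − 0.25x_{East}.
Setting x_{North} = x_{East} in the reaction function: x_{North} = 19.5 − 0.25x_{North}, so x_{North} = 19.5 / 1.25 = 15.6.

15.6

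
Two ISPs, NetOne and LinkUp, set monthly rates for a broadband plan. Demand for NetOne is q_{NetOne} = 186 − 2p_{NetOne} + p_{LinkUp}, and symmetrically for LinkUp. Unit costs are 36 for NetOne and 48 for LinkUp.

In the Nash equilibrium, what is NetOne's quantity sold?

103.2

NetOne's profit: π = (p_{NetOne} − 36)(186 − 2p_{NetOne} + p_{LinkUp}).
∂π/∂p_{NetOne} = 258 − 4p_{NetOne} + p_{LinkUp} = 0 ⇒ p_{NetOne} = 64.5 + 0.25p_{LinkUp}.
Similarly p_{LinkUp} = 70.5 + 0.25p_{NetOne}.
Substituting the second reaction function into the first: p_{NetOne} = 64.5 + 0.25(70.5 + 0.25p_{NetOne}), which gives 0.9375p_{NetOne} = 82.125 ⇒ p_{NetOne} = 87.6.
Then p_{LinkUp} = 70.5 + 0.25·87.6 = 92.4.
q_{NetOne} = 186 − 2·87.6 + 92.4 = 103.2.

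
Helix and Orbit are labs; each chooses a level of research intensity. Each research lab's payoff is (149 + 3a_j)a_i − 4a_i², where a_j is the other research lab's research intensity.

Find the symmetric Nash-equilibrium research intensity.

Helix's payoff is (149 + 3a_O)a_H − 4a_H².
∂π/∂a_H = 149 + 3a_O − 8a_H = 0, so a_H = 18.625 + 0.375a_O.
The game is symmetric, so in equilibrium a_O = a_H: the reaction function gives 0.625a_H = 18.625, hence a_H = 29.8.

29.8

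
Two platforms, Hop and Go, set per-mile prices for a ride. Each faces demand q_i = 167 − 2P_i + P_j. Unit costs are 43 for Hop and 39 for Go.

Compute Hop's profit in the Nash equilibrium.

Hop's profit: π = (P_{Hop} − 43)(167 − 2P_{Hop} + P_{Go}).
∂π/∂P_{Hop} = 253 − 4P_{Hop} + P_{Go} = 0 ⇒ P_{Hop} = 63.25 + 0.25P_{Go}.
Similarly P_{Go} = 61.25 + 0.25P_{Hop}.
Substituting the second reaction function into the first: P_{Hop} = 63.25 + 0.25(61.25 + 0.25P_{Hop}), which gives 0.9375P_{Hop} = 78.5625 ⇒ P_{Hop} = 83.8.
Then P_{Go} = 61.25 + 0.25·83.8 = 82.2.
q_{Hop} = 167 − 2·83.8 + 82.2 = 81.6.
Profit = (83.8 − 43)·81.6 = 3329.28.

3329.28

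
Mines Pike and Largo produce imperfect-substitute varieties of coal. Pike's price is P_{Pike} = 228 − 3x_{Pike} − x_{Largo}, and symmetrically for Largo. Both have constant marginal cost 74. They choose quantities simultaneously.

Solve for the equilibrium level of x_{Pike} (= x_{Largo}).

22

Mine Pike's profit: π = x_{Pike}(228 − 3x_{Pike} − x_{Largo}) − 74x_{Pike}.
∂π/∂x_{Pike} = 154 − 6x_{Pike} − x_{Largo} = 0 ⇒ x_{Pike} = 77/3 − (1/6)x_{Largo}.
By symmetry x_{Largo} = x_{Pike}; substituting into the reaction function, (7/6)x_{Pike} = 77/3 and x_{Pike} = 22.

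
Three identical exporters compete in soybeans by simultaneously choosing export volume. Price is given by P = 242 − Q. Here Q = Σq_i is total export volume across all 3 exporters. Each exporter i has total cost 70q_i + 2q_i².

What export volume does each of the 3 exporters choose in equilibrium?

A representative exporter's profit is π_i = q_i(242 − Q) − 70q_i − 2q_i², with Q = q_i + Σ_{j≠i} q_j.
First-order condition: 172 − 6q_i − Σ_{j≠i} q_j = 0.
With identical exporters, set every q_j = q: then 172 − 6q − 2q = 0, i.e. q = 172/8 = 21.5.

21.5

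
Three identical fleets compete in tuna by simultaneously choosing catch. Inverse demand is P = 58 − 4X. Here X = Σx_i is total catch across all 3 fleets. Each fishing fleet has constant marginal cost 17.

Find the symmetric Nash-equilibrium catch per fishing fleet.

A representative fishing fleet's profit is π_i = x_i(58 − 4X) − 17x_i, with X = x_i + Σ_{j≠i} x_j.
First-order condition: 41 − 8x_i − 4Σ_{j≠i} x_j = 0.
With identical fishing fleets, set every x_j = x: then 41 − 8x − 8x = 0, i.e. x = 41/16 = 2.5625.

2.5625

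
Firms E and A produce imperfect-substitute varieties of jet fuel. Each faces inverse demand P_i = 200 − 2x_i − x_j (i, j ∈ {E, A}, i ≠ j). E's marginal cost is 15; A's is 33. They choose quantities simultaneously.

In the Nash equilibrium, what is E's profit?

2918.48

Firm E's profit: π = x_E(200 − 2x_E − x_A) − 15x_E.
∂π/∂x_E = 185 − 4x_E − x_A = 0 ⇒ x_E = 46.25 − 0.25x_A.
Similarly x_A = 41.75 − 0.25x_E.
Substituting the second reaction function into the first: x_E = 46.25 − 0.25(41.75 − 0.25x_E), which gives 0.9375x_E = 35.8125 ⇒ x_E = 38.2.
Then x_A = 41.75 − 0.25·38.2 = 32.2.
P_E = 200 − 2·38.2 − 32.2 = 91.4.
Profit = (91.4 − 15)·38.2 = 2918.48.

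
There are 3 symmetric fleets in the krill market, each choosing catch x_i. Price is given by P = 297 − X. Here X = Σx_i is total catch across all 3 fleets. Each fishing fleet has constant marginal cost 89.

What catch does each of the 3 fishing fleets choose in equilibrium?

A representative fishing fleet's profit is π_i = x_i(297 − X) − 89x_i, with X = x_i + Σ_{j≠i} x_j.
First-order condition: 208 − 2x_i − Σ_{j≠i} x_j = 0.
In a symmetric equilibrium every fishing fleet chooses the same x, so Σ_{j≠i} x_j = 2x. The condition becomes 208 − 4x = 0, giving x = 208/4 = 52.

52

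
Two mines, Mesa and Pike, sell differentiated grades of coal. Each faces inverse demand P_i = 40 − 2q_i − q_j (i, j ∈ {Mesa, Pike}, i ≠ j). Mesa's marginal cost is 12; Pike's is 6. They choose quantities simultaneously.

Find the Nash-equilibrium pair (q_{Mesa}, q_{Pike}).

Mine Mesa's profit: π = q_{Mesa}(40 − 2q_{Mesa} − q_{Pike}) − 12q_{Mesa}.
∂π/∂q_{Mesa} = 28 − 4q_{Mesa} − q_{Pike} = 0 ⇒ q_{Mesa} = 7 − 0.25q_{Pike}.
Similarly q_{Pike} = 8.5 − 0.25q_{Mesa}.
Solving the two reaction functions simultaneously: (1 − (−0.25)(−0.25))q_{Mesa} = 7 − 0.25·8.5, so 0.9375q_{Mesa} = 4.875 and q_{Mesa} = 5.2.
Then q_{Pike} = 8.5 − 0.25·5.2 = 7.2.

5.2, 7.2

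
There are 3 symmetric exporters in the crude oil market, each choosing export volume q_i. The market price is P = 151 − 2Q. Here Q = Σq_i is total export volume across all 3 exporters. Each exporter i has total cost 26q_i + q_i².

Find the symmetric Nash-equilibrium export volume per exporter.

12.5

A representative exporter's profit is π_i = q_i(151 − 2Q) − 26q_i − q_i², with Q = q_i + Σ_{j≠i} q_j.
First-order condition: 125 − 6q_i − 2Σ_{j≠i} q_j = 0.
Imposing symmetry (q_j = q for all j) turns Σ_{j≠i} q_j into 2q, so 125 = 10q and q = 12.5.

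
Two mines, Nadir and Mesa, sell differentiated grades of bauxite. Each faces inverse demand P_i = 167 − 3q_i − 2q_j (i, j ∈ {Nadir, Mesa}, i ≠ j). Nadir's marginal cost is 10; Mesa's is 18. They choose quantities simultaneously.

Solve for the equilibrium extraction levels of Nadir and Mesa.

Mine Nadir's profit: π = q_{Nadir}(167 − 3q_{Nadir} − 2q_{Mesa}) − 10q_{Nadir}.
∂π/∂q_{Nadir} = 157 − 6q_{Nadir} − 2q_{Mesa} = 0 ⇒ q_{Nadir} = 157/6 − (1/3)q_{Mesa}.
Similarly q_{Mesa} = 149/6 − (1/3)q_{Nadir}.
Plugging q_{Mesa} into Nadir's best response: q_{Nadir} = 157/6 − (1/3)(149/6 − (1/3)q_{Nadir}) ⇒ (8/9)q_{Nadir} = 161/9, so q_{Nadir} = 20.125.
Then q_{Mesa} = 149/6 − (1/3)·20.125 = 18.125.

20.125, 18.125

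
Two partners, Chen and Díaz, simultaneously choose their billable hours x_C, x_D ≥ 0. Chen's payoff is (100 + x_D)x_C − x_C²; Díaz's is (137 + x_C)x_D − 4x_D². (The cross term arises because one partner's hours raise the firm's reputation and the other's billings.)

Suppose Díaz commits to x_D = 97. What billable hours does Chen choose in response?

Expanding Chen's payoff: 100x_C + x_Dx_C − x_C².
∂π/∂x_C = 100 + x_D − 2x_C = 0, so x_C = 50 + 0.5x_D.
At x_D = 97: x_C = 50 + 0.5·97 = 98.5.

98.5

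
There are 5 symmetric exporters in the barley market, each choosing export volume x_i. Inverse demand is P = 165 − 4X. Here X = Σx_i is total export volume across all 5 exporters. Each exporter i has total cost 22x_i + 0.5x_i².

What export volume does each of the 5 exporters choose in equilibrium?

A representative exporter's profit is π_i = x_i(165 − 4X) − 22x_i − 0.5x_i², with X = x_i + Σ_{j≠i} x_j.
First-order condition: 143 − 9x_i − 4Σ_{j≠i} x_j = 0.
Imposing symmetry (x_j = x for all j) turns Σ_{j≠i} x_j into 4x, so 143 = 25x and x = 5.72.

5.72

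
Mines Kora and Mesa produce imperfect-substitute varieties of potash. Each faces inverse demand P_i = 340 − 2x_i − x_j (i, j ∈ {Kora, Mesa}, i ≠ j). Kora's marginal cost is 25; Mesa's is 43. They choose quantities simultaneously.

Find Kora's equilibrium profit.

Mine Kora's profit: π = x_{Kora}(340 − 2x_{Kora} − x_{Mesa}) − 25x_{Kora}.
∂π/∂x_{Kora} = 315 − 4x_{Kora} − x_{Mesa} = 0 ⇒ x_{Kora} = 78.75 − 0.25x_{Mesa}.
Similarly x_{Mesa} = 74.25 − 0.25x_{Kora}.
Plugging x_{Mesa} into Kora's best response: x_{Kora} = 78.75 − 0.25(74.25 − 0.25x_{Kora}) ⇒ 0.9375x_{Kora} = 60.1875, so x_{Kora} = 64.2.
Then x_{Mesa} = 74.25 − 0.25·64.2 = 58.2.
P_{Kora} = 340 − 2·64.2 − 58.2 = 153.4.
Profit = (153.4 − 25)·64.2 = 8243.28.

8243.28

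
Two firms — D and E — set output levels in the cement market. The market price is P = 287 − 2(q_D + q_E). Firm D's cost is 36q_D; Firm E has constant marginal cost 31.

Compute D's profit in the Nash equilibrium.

Firm D's profit: π = q_D(287 − 2(q_D + q_E)) − 36q_D.
∂π/∂q_D = 251 − 4q_D − 2q_E = 0, so q_D = 62.75 − 0.5q_E.
By the same steps for E: q_E = 64 − 0.5q_D.
Plugging q_E into D's best response: q_D = 62.75 − 0.5(64 − 0.5q_D) ⇒ 0.75q_D = 30.75, so q_D = 41.
Then q_E = 64 − 0.5·41 = 43.5.
Price P = 287 − 2·84.5 = 118.
D's profit: (118 − 36)·41 = 3362.

3362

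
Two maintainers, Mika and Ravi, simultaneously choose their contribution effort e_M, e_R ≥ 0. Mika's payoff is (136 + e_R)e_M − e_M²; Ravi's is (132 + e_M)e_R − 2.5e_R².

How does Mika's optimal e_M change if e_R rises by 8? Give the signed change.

Expanding Mika's payoff: 136e_M + e_Re_M − e_M².
∂π/∂e_M = 136 + e_R − 2e_M = 0, so e_M = 68 + 0.5e_R.
The reaction-function slope is 0.5, so an 8-unit rise in e_R moves e_M by 0.5 × 8 = 4. Mika's best response rises — the actions are strategic complements.

4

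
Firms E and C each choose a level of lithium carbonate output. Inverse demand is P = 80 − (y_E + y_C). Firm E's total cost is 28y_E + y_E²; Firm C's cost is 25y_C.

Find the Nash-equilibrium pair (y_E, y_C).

Firm E's profit: π = y_E(80 − (y_E + y_C)) − 28y_E − y_E².
∂π/∂y_E = 52 − 4y_E − y_C = 0, so y_E = 13 − 0.25y_C.
For C: ∂π/∂y_C = 55 − 2y_C − y_E = 0 ⇒ y_C = 27.5 − 0.5y_E.
Plugging y_C into E's best response: y_E = 13 − 0.25(27.5 − 0.5y_E) ⇒ 0.875y_E = 6.125, so y_E = 7.
Then y_C = 27.5 − 0.5·7 = 24.

7, 24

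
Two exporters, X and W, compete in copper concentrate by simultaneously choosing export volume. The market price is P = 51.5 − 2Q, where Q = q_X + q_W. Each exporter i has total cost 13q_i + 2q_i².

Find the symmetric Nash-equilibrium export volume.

Exporter X's profit: π = q_X(51.5 − 2(q_X + q_W)) − 13q_X − 2q_X².
∂π/∂q_X = 38.5 − 8q_X − 2q_W = 0, so q_X = 4.8125 − 0.25q_W.
The game is symmetric, so in equilibrium q_W = q_X: the reaction function gives 1.25q_X = 4.8125, hence q_X = 3.85.

3.85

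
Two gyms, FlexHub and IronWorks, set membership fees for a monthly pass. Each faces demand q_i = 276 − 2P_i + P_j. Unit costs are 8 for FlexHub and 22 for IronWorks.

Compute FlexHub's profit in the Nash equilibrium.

FlexHub's profit: π = (P_{FlexHub} − 8)(276 − 2P_{FlexHub} + P_{IronWorks}).
∂π/∂P_{FlexHub} = 292 − 4P_{FlexHub} + P_{IronWorks} = 0 ⇒ P_{FlexHub} = 73 + 0.25P_{IronWorks}.
Similarly P_{IronWorks} = 80 + 0.25P_{FlexHub}.
Plugging P_{IronWorks} into FlexHub's best response: P_{FlexHub} = 73 + 0.25(80 + 0.25P_{FlexHub}) ⇒ 0.9375P_{FlexHub} = 93, so P_{FlexHub} = 99.2.
Then P_{IronWorks} = 80 + 0.25·99.2 = 104.8.
q_{FlexHub} = 276 − 2·99.2 + 104.8 = 182.4.
Profit = (99.2 − 8)·182.4 = 16634.88.

16634.88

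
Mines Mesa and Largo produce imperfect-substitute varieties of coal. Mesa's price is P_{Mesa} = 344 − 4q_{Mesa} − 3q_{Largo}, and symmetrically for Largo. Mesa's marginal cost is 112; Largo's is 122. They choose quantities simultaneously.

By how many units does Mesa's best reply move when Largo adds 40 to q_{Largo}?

Mine Mesa's profit: π = q_{Mesa}(344 − 4q_{Mesa} − 3q_{Largo}) − 112q_{Mesa}.
∂π/∂q_{Mesa} = 232 − 8q_{Mesa} − 3q_{Largo} = 0 ⇒ q_{Mesa} = 29 − 0.375q_{Largo}.
The reaction-function slope is −0.375, so a 40-unit rise in q_{Largo} moves q_{Mesa} by −0.375 × 40 = −15. Mesa's best response falls — the actions are strategic substitutes.

-15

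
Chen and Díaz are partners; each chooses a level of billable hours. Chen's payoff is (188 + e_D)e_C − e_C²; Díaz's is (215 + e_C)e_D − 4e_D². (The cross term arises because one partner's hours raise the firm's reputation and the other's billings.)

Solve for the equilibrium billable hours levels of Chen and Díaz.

114.6, 41.2

Expanding Chen's payoff: 188e_C + e_De_C − e_C².
∂π/∂e_C = 188 + e_D − 2e_C = 0, so e_C = 94 + 0.5e_D.
Likewise for Díaz: e_D = 26.875 + 0.125e_C.
Solving the two reaction functions simultaneously: (1 − (0.5)(0.125))e_C = 94 + 0.5·26.875, so 0.9375e_C = 107.4375 and e_C = 114.6.
Then e_D = 26.875 + 0.125·114.6 = 41.2.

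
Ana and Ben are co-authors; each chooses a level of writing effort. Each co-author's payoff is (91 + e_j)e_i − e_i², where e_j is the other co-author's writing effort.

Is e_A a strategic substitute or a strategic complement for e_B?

strategic complements

Ana's payoff is (91 + e_B)e_A − e_A².
∂π/∂e_A = 91 + e_B − 2e_A = 0, so e_A = 45.5 + 0.5e_B.
The best-response slope de_A/de_B = 0.5 > 0: the reaction function is upward-sloping, so the choices are strategic complements.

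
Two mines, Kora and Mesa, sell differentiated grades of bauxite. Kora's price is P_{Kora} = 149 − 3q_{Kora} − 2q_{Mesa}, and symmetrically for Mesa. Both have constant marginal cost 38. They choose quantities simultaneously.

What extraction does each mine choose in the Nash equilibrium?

13.875

Mine Kora's profit: π = q_{Kora}(149 − 3q_{Kora} − 2q_{Mesa}) − 38q_{Kora}.
∂π/∂q_{Kora} = 111 − 6q_{Kora} − 2q_{Mesa} = 0 ⇒ q_{Kora} = 18.5 − (1/3)q_{Mesa}.
Setting q_{Kora} = q_{Mesa} in the reaction function: q_{Kora} = 18.5 − (1/3)q_{Kora}, so q_{Kora} = 18.5 / (4/3) = 13.875.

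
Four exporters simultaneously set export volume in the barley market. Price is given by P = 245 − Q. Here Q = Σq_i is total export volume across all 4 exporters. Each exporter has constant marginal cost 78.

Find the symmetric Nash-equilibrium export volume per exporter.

A representative exporter's profit is π_i = q_i(245 − Q) − 78q_i, with Q = q_i + Σ_{j≠i} q_j.
First-order condition: 167 − 2q_i − Σ_{j≠i} q_j = 0.
With identical exporters, set every q_j = q: then 167 − 2q − 3q = 0, i.e. q = 167/5 = 33.4.

33.4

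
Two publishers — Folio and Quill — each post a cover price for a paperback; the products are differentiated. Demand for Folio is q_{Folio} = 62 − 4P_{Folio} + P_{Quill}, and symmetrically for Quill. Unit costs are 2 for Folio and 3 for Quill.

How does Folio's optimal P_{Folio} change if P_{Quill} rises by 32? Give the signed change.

4

Folio's profit: π = (P_{Folio} − 2)(62 − 4P_{Folio} + P_{Quill}).
∂π/∂P_{Folio} = 70 − 8P_{Folio} + P_{Quill} = 0 ⇒ P_{Folio} = 8.75 + 0.125P_{Quill}.
The reaction-function slope is 0.125, so a 32-unit rise in P_{Quill} moves P_{Folio} by 0.125 × 32 = 4. Folio's best response rises — the actions are strategic complements.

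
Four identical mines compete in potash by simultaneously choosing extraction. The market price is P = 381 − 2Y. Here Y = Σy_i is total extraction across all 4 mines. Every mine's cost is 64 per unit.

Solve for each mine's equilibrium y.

31.7

A representative mine's profit is π_i = y_i(381 − 2Y) − 64y_i, with Y = y_i + Σ_{j≠i} y_j.
First-order condition: 317 − 4y_i − 2Σ_{j≠i} y_j = 0.
With identical mines, set every y_j = y: then 317 − 4y − 6y = 0, i.e. y = 317/10 = 31.7.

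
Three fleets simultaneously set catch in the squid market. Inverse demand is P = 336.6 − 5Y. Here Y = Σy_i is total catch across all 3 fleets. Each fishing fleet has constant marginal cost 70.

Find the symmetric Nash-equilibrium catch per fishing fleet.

A representative fishing fleet's profit is π_i = y_i(336.6 − 5Y) − 70y_i, with Y = y_i + Σ_{j≠i} y_j.
First-order condition: 266.6 − 10y_i − 5Σ_{j≠i} y_j = 0.
Imposing symmetry (y_j = y for all j) turns Σ_{j≠i} y_j into 2y, so 266.6 = 20y and y = 13.33.

13.33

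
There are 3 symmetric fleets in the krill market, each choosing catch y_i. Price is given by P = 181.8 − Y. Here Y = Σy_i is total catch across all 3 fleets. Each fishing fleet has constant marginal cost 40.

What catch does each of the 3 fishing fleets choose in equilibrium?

A representative fishing fleet's profit is π_i = y_i(181.8 − Y) − 40y_i, with Y = y_i + Σ_{j≠i} y_j.
First-order condition: 141.8 − 2y_i − Σ_{j≠i} y_j = 0.
In a symmetric equilibrium every fishing fleet chooses the same y, so Σ_{j≠i} y_j = 2y. The condition becomes 141.8 − 4y = 0, giving y = 141.8/4 = 35.45.

35.45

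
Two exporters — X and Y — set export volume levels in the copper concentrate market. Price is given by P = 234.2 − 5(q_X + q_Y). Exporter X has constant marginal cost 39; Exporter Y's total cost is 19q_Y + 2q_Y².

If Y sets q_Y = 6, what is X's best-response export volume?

Exporter X's profit: π = q_X(234.2 − 5(q_X + q_Y)) − 39q_X.
∂π/∂q_X = 195.2 − 10q_X − 5q_Y = 0, so q_X = 19.52 − 0.5q_Y.
At q_Y = 6: q_X = 19.52 − 0.5·6 = 16.52.

16.52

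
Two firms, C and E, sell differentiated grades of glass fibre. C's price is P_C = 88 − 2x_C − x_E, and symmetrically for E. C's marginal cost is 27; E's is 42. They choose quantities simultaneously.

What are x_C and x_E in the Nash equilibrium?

Firm C's profit: π = x_C(88 − 2x_C − x_E) − 27x_C.
∂π/∂x_C = 61 − 4x_C − x_E = 0 ⇒ x_C = 15.25 − 0.25x_E.
Similarly x_E = 11.5 − 0.25x_C.
Plugging x_E into C's best response: x_C = 15.25 − 0.25(11.5 − 0.25x_C) ⇒ 0.9375x_C = 12.375, so x_C = 13.2.
Then x_E = 11.5 − 0.25·13.2 = 8.2.

13.2, 8.2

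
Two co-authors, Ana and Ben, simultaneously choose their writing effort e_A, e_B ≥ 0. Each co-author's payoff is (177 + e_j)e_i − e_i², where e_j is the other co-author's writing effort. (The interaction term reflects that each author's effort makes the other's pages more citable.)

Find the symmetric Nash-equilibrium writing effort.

Ana's payoff is (177 + e_B)e_A − e_A².
∂π/∂e_A = 177 + e_B − 2e_A = 0, so e_A = 88.5 + 0.5e_B.
Setting e_A = e_B in the reaction function: e_A = 88.5 + 0.5e_A, so e_A = 88.5 / 0.5 = 177.

177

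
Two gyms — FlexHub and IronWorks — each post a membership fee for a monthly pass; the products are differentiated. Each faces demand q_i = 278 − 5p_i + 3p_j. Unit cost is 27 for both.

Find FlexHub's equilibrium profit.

FlexHub's profit: π = (p_{FlexHub} − 27)(278 − 5p_{FlexHub} + 3p_{IronWorks}).
∂π/∂p_{FlexHub} = 413 − 10p_{FlexHub} + 3p_{IronWorks} = 0 ⇒ p_{FlexHub} = 41.3 + 0.3p_{IronWorks}.
The game is symmetric, so in equilibrium p_{IronWorks} = p_{FlexHub}: the reaction function gives 0.7p_{FlexHub} = 41.3, hence p_{FlexHub} = 59.
q_{FlexHub} = 278 − 5·59 + 3·59 = 160.
Profit = (59 − 27)·160 = 5120.

5120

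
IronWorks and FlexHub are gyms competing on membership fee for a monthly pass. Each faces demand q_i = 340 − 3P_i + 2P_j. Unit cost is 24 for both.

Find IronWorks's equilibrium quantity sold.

237

IronWorks's profit: π = (P_{IronWorks} − 24)(340 − 3P_{IronWorks} + 2P_{FlexHub}).
∂π/∂P_{IronWorks} = 412 − 6P_{IronWorks} + 2P_{FlexHub} = 0 ⇒ P_{IronWorks} = 206/3 + (1/3)P_{FlexHub}.
The game is symmetric, so in equilibrium P_{FlexHub} = P_{IronWorks}: the reaction function gives (2/3)P_{IronWorks} = 206/3, hence P_{IronWorks} = 103.
q_{IronWorks} = 340 − 3·103 + 2·103 = 237.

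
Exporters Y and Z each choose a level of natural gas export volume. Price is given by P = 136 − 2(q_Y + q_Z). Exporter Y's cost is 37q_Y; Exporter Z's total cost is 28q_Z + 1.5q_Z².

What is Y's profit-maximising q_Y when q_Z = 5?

22.25

Exporter Y's profit: π = q_Y(136 − 2(q_Y + q_Z)) − 37q_Y.
∂π/∂q_Y = 99 − 4q_Y − 2q_Z = 0, so q_Y = 24.75 − 0.5q_Z.
At q_Z = 5: q_Y = 24.75 − 0.5·5 = 22.25.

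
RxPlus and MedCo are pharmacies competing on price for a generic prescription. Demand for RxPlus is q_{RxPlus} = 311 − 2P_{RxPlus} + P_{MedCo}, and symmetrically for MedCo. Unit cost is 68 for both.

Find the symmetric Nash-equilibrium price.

149

RxPlus's profit: π = (P_{RxPlus} − 68)(311 − 2P_{RxPlus} + P_{MedCo}).
∂π/∂P_{RxPlus} = 447 − 4P_{RxPlus} + P_{MedCo} = 0 ⇒ P_{RxPlus} = 111.75 + 0.25P_{MedCo}.
The game is symmetric, so in equilibrium P_{MedCo} = P_{RxPlus}: the reaction function gives 0.75P_{RxPlus} = 111.75, hence P_{RxPlus} = 149.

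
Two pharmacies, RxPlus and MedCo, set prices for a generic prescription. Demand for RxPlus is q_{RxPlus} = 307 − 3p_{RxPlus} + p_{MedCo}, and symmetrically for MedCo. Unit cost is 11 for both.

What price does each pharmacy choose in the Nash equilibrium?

RxPlus's profit: π = (p_{RxPlus} − 11)(307 − 3p_{RxPlus} + p_{MedCo}).
∂π/∂p_{RxPlus} = 340 − 6p_{RxPlus} + p_{MedCo} = 0 ⇒ p_{RxPlus} = 170/3 + (1/6)p_{MedCo}.
Setting p_{RxPlus} = p_{MedCo} in the reaction function: p_{RxPlus} = 170/3 + (1/6)p_{RxPlus}, so p_{RxPlus} = (170/3) / (5/6) = 68.

68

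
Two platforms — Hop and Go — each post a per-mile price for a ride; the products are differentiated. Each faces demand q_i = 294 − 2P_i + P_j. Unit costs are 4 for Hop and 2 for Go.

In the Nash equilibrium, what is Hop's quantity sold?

Hop's profit: π = (P_{Hop} − 4)(294 − 2P_{Hop} + P_{Go}).
∂π/∂P_{Hop} = 302 − 4P_{Hop} + P_{Go} = 0 ⇒ P_{Hop} = 75.5 + 0.25P_{Go}.
Similarly P_{Go} = 74.5 + 0.25P_{Hop}.
Substituting the second reaction function into the first: P_{Hop} = 75.5 + 0.25(74.5 + 0.25P_{Hop}), which gives 0.9375P_{Hop} = 94.125 ⇒ P_{Hop} = 100.4.
Then P_{Go} = 74.5 + 0.25·100.4 = 99.6.
q_{Hop} = 294 − 2·100.4 + 99.6 = 192.8.

192.8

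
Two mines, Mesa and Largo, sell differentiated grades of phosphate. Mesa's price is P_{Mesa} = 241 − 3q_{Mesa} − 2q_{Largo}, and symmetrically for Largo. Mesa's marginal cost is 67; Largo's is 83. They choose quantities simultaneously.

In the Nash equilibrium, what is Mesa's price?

Mine Mesa's profit: π = q_{Mesa}(241 − 3q_{Mesa} − 2q_{Largo}) − 67q_{Mesa}.
∂π/∂q_{Mesa} = 174 − 6q_{Mesa} − 2q_{Largo} = 0 ⇒ q_{Mesa} = 29 − (1/3)q_{Largo}.
Similarly q_{Largo} = 79/3 − (1/3)q_{Mesa}.
Plugging q_{Largo} into Mesa's best response: q_{Mesa} = 29 − (1/3)(79/3 − (1/3)q_{Mesa}) ⇒ (8/9)q_{Mesa} = 182/9, so q_{Mesa} = 22.75.
Then q_{Largo} = 79/3 − (1/3)·22.75 = 18.75.
P_{Mesa} = 241 − 3·22.75 − 2·18.75 = 135.25.

135.25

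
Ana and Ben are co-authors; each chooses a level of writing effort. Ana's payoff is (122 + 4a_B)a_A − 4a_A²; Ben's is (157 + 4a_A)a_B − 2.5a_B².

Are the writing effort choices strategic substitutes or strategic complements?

Expanding Ana's payoff: 122a_A + 4a_Ba_A − 4a_A².
∂π/∂a_A = 122 + 4a_B − 8a_A = 0, so a_A = 15.25 + 0.5a_B.
The best-response slope da_A/da_B = 0.5 > 0: the reaction function is upward-sloping, so the choices are strategic complements.

strategic complements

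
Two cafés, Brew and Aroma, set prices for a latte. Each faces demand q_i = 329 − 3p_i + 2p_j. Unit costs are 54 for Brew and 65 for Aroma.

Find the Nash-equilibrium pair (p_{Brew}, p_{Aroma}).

Brew's profit: π = (p_{Brew} − 54)(329 − 3p_{Brew} + 2p_{Aroma}).
∂π/∂p_{Brew} = 491 − 6p_{Brew} + 2p_{Aroma} = 0 ⇒ p_{Brew} = 491/6 + (1/3)p_{Aroma}.
Similarly p_{Aroma} = 262/3 + (1/3)p_{Brew}.
Substituting the second reaction function into the first: p_{Brew} = 491/6 + (1/3)(262/3 + (1/3)p_{Brew}), which gives (8/9)p_{Brew} = 1997/18 ⇒ p_{Brew} = 124.8125.
Then p_{Aroma} = 262/3 + (1/3)·124.8125 = 128.9375.

124.8125, 128.9375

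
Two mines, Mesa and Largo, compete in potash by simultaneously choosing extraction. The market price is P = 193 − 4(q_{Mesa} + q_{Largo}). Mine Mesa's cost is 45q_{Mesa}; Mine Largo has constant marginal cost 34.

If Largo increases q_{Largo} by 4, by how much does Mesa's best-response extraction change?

Mine Mesa's profit: π = q_{Mesa}(193 − 4(q_{Mesa} + q_{Largo})) − 45q_{Mesa}.
∂π/∂q_{Mesa} = 148 − 8q_{Mesa} − 4q_{Largo} = 0, so q_{Mesa} = 18.5 − 0.5q_{Largo}.
The reaction-function slope is −0.5, so a 4-unit rise in q_{Largo} moves q_{Mesa} by −0.5 × 4 = −2. Mesa's best response falls — the actions are strategic substitutes.

-2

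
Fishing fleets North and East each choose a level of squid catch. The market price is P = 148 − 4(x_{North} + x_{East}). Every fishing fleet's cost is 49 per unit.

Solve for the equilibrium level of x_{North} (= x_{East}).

8.25

Fishing fleet North's profit: π = x_{North}(148 − 4(x_{North} + x_{East})) − 49x_{North}.
∂π/∂x_{North} = 99 − 8x_{North} − 4x_{East} = 0, so x_{North} = 12.375 − 0.5x_{East}.
Setting x_{North} = x_{East} in the reaction function: x_{North} = 12.375 − 0.5x_{North}, so x_{North} = 12.375 / 1.5 = 8.25.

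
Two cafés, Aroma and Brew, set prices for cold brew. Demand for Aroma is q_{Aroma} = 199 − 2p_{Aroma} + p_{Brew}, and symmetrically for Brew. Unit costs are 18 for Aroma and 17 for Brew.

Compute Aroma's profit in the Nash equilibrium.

7248.08

Aroma's profit: π = (p_{Aroma} − 18)(199 − 2p_{Aroma} + p_{Brew}).
∂π/∂p_{Aroma} = 235 − 4p_{Aroma} + p_{Brew} = 0 ⇒ p_{Aroma} = 58.75 + 0.25p_{Brew}.
Similarly p_{Brew} = 58.25 + 0.25p_{Aroma}.
Plugging p_{Brew} into Aroma's best response: p_{Aroma} = 58.75 + 0.25(58.25 + 0.25p_{Aroma}) ⇒ 0.9375p_{Aroma} = 73.3125, so p_{Aroma} = 78.2.
Then p_{Brew} = 58.25 + 0.25·78.2 = 77.8.
q_{Aroma} = 199 − 2·78.2 + 77.8 = 120.4.
Profit = (78.2 − 18)·120.4 = 7248.08.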